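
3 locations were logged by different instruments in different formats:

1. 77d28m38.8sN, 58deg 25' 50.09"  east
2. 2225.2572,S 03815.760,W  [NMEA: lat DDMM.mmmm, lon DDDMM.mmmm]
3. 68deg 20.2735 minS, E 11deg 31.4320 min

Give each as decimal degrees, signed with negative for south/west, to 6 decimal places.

1. 77.477444, 58.430581
2. -22.420953, -38.262667
3. -68.337892, 11.523867

Point 1:
  Lat: 77° + 28/60 + 38.8/3600 = 77 + 0.466667 + 0.010778 = 77.4774444
  N → positive
  λ: 58° + 25/60 + 50.09/3600 = 58 + 0.416667 + 0.013914 = 58.4305806
  E ⇒ keep positive
Point 2:
  φ: split at 2 digits → 22° and 25.2572′; 22 + 25.2572/60 = 22.4209533
  S → negative
  Longitude: split at 3 digits → 038° and 15.76′; 38 + 15.76/60 = 38.2626667
  W ⇒ negate
Point 3:
  Lat: 20.2735′ = 0.337892°; total 68.3378917
  hemisphere S, so the sign is −
  λ: 11 + 31.432/60 = 11.5238667
  E → positive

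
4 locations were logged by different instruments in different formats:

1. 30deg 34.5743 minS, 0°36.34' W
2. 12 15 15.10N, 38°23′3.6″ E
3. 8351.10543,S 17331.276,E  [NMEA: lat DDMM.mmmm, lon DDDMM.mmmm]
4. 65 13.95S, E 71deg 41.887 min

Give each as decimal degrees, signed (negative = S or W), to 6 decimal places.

Point 1:
  φ: 30 + 34.5743/60 = 30.5762383
  S ⇒ negate
  Longitude: 36.34′ = 0.605667°; total 0.6056667
  hemisphere W, so the sign is −
Point 2:
  φ: 15′ + 15.1″ = 15.25167′; 12 + 15.25167/60 = 12.2541944
  N ⇒ keep positive
  Lon: 23′ + 3.6″ = 23.06000′; 38 + 23.06000/60 = 38.3843333
  E ⇒ keep positive
Point 3:
  Lat: degrees = first 2 digits = 83, minutes = 51.10543; 83 + 51.10543/60 = 83.8517572
  S → negative
  λ: split at 3 digits → 173° and 31.276′; 173 + 31.276/60 = 173.5212667
  E → positive
Point 4:
  φ: 13.95′ = 0.232500°; total 65.2325000
  hemisphere S, so the sign is −
  Lon: 71 + 41.887/60 = 71.6981167
  E ⇒ keep positive

1. -30.576238, -0.605667
2. 12.254194, 38.384333
3. -83.851757, 173.521267
4. -65.232500, 71.698117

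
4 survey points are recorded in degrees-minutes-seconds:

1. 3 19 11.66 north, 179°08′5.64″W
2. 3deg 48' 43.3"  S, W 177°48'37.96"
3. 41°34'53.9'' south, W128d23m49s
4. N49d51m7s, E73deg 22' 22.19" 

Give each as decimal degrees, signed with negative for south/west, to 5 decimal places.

Point 1:
  Lat: 19′ + 11.66″ = 19.19433′; 3 + 19.19433/60 = 3.319906
  N ⇒ keep positive
  Longitude: 179° + 8/60 + 5.64/3600 = 179 + 0.133333 + 0.001567 = 179.134900
  hemisphere W, so the sign is −
Point 2:
  Lat: 3 + 48/60 + 43.3/3600 = 3.812028
  hemisphere S, so the sign is −
  Longitude: 177 + 48/60 + 37.96/3600 = 177.810544
  W → negative
Point 3:
  Latitude: 34′ + 53.9″ = 34.89833′; 41 + 34.89833/60 = 41.581639
  hemisphere S, so the sign is −
  λ: 128 + 23/60 + 49/3600 = 128.396944
  W → negative
Point 4:
  Lat: 51′ + 7″ = 51.11667′; 49 + 51.11667/60 = 49.851944
  N ⇒ keep positive
  Longitude: 22′ + 22.19″ = 22.36983′; 73 + 22.36983/60 = 73.372831
  E ⇒ keep positive

1. 3.31991, -179.13490
2. -3.81203, -177.81054
3. -41.58164, -128.39694
4. 49.85194, 73.37283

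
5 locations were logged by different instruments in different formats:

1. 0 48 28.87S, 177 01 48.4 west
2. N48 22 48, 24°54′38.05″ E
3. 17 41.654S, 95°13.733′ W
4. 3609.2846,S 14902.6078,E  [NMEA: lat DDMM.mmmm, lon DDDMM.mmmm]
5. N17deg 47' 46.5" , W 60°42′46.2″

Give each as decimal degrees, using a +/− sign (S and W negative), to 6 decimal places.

Point 1:
  Lat: 0 + 48/60 + 28.87/3600 = 0.8080194
  S → negative
  Longitude: 1′ + 48.4″ = 1.80667′; 177 + 1.80667/60 = 177.0301111
  hemisphere W, so the sign is −
Point 2:
  Latitude: 22′ + 48″ = 22.80000′; 48 + 22.80000/60 = 48.3800000
  N → positive
  Longitude: 24° + 54/60 + 38.05/3600 = 24 + 0.900000 + 0.010569 = 24.9105694
  E → positive
Point 3:
  Latitude: 41.654′ = 0.694233°; total 17.6942333
  S → negative
  Lon: 13.733′ = 0.228883°; total 95.2288833
  W ⇒ negate
Point 4:
  Lat: split at 2 digits → 36° and 9.2846′; 36 + 9.2846/60 = 36.1547433
  hemisphere S, so the sign is −
  Lon: degrees = first 3 digits = 149, minutes = 2.6078; 149 + 2.6078/60 = 149.0434633
  E ⇒ keep positive
Point 5:
  φ: 17° + 47/60 + 46.5/3600 = 17 + 0.783333 + 0.012917 = 17.7962500
  N ⇒ keep positive
  λ: 60° + 42/60 + 46.2/3600 = 60 + 0.700000 + 0.012833 = 60.7128333
  hemisphere W, so the sign is −

1. -0.808019, -177.030111
2. 48.380000, 24.910569
3. -17.694233, -95.228883
4. -36.154743, 149.043463
5. 17.796250, -60.712833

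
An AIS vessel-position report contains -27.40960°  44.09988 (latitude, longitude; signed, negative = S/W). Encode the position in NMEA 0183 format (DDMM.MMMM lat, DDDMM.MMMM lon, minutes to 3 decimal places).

Latitude is negative → S; |value| = 27.409600
Lat: minutes = (27.409600 − 27) × 60 = 24.57600
Lon: minutes = (44.099880 − 44) × 60 = 5.99280

2724.576,S / 04405.993,E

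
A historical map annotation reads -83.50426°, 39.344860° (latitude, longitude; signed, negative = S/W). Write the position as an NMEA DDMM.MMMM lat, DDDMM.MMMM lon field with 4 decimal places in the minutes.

Latitude is negative → S; |value| = 83.504260
Latitude: minutes = (83.504260 − 83) × 60 = 30.255600
λ: 39° + 0.344860 × 60 = 39° 20.691600′

8330.2556,S / 03920.6916,E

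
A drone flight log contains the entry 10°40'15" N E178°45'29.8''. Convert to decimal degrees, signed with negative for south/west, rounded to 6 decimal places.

φ: 40′ + 15″ = 40.25000′; 10 + 40.25000/60 = 10.6708333
N ⇒ keep positive
Lon: 45′ + 29.8″ = 45.49667′; 178 + 45.49667/60 = 178.7582778
E ⇒ keep positive

10.670833, 178.758278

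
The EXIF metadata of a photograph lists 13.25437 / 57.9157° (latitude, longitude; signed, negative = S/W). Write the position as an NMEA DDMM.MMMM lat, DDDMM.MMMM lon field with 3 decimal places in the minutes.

1315.262,N / 05754.942,E

Latitude: 13° + 0.254370 × 60 = 13° 15.26220′
Lon: minutes = (57.915700 − 57) × 60 = 54.94200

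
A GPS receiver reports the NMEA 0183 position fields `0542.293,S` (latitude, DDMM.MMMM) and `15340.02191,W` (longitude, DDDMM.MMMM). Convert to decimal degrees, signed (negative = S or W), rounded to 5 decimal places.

-5.70488, -153.66703

Latitude: split at 2 digits → 05° and 42.293′; 5 + 42.293/60 = 5.704883
S → negative
Lon: degrees = first 3 digits = 153, minutes = 40.02191; 153 + 40.02191/60 = 153.667032
hemisphere W, so the sign is −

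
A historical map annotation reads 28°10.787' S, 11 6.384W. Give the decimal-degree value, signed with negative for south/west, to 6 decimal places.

-28.179783, -11.106400

Latitude: 10.787′ = 0.179783°; total 28.1797833
hemisphere S, so the sign is −
Lon: 11 + 6.384/60 = 11.1064000
W ⇒ negate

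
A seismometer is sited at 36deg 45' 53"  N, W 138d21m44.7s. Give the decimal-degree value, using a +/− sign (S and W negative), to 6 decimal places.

Lat: 36° + 45/60 + 53/3600 = 36 + 0.750000 + 0.014722 = 36.7647222
N → positive
λ: 21′ + 44.7″ = 21.74500′; 138 + 21.74500/60 = 138.3624167
hemisphere W, so the sign is −

36.764722, -138.362417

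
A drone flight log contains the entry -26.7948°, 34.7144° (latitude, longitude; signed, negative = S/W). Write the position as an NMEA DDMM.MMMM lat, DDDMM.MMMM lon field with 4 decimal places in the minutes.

2647.6880,S / 03442.8640,E

Latitude is negative → S; |value| = 26.794800
φ: minutes = (26.794800 − 26) × 60 = 47.688000
λ: minutes = (34.714400 − 34) × 60 = 42.864000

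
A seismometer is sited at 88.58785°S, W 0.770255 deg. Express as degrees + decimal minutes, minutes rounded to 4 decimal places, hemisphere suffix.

88° 35.2710′ S, 0° 46.2153′ W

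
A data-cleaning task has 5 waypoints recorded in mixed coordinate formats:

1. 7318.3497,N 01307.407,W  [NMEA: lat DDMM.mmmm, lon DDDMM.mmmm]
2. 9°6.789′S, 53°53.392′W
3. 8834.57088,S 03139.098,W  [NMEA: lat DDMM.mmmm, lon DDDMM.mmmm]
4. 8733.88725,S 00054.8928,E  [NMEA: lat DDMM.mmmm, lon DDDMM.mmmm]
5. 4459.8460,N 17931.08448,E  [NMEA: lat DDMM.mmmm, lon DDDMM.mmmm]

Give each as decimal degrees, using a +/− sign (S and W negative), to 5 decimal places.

Point 1:
  Latitude: split at 2 digits → 73° and 18.3497′; 73 + 18.3497/60 = 73.305828
  N ⇒ keep positive
  Lon: split at 3 digits → 013° and 7.407′; 13 + 7.407/60 = 13.123450
  W ⇒ negate
Point 2:
  Lat: 9 + 6.789/60 = 9.113150
  S → negative
  λ: 53.392′ = 0.889867°; total 53.889867
  hemisphere W, so the sign is −
Point 3:
  Latitude: split at 2 digits → 88° and 34.57088′; 88 + 34.57088/60 = 88.576181
  hemisphere S, so the sign is −
  Longitude: degrees = first 3 digits = 31, minutes = 39.098; 31 + 39.098/60 = 31.651633
  W ⇒ negate
Point 4:
  Lat: split at 2 digits → 87° and 33.88725′; 87 + 33.88725/60 = 87.564788
  hemisphere S, so the sign is −
  λ: degrees = first 3 digits = 0, minutes = 54.8928; 0 + 54.8928/60 = 0.914880
  E ⇒ keep positive
Point 5:
  Latitude: split at 2 digits → 44° and 59.846′; 44 + 59.846/60 = 44.997433
  N → positive
  Longitude: split at 3 digits → 179° and 31.08448′; 179 + 31.08448/60 = 179.518075
  E → positive

1. 73.30583, -13.12345
2. -9.11315, -53.88987
3. -88.57618, -31.65163
4. -87.56479, 0.91488
5. 44.99743, 179.51807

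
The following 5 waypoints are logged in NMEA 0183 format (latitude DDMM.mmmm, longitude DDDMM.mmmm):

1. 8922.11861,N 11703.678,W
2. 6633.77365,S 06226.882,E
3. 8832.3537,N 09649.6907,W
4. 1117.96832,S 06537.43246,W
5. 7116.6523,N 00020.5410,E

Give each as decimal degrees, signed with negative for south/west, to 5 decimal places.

Point 1:
  φ: degrees = first 2 digits = 89, minutes = 22.11861; 89 + 22.11861/60 = 89.368644
  N ⇒ keep positive
  Longitude: split at 3 digits → 117° and 3.678′; 117 + 3.678/60 = 117.061300
  W ⇒ negate
Point 2:
  Lat: degrees = first 2 digits = 66, minutes = 33.77365; 66 + 33.77365/60 = 66.562894
  hemisphere S, so the sign is −
  Lon: split at 3 digits → 062° and 26.882′; 62 + 26.882/60 = 62.448033
  E → positive
Point 3:
  Latitude: split at 2 digits → 88° and 32.3537′; 88 + 32.3537/60 = 88.539228
  N ⇒ keep positive
  Longitude: split at 3 digits → 096° and 49.6907′; 96 + 49.6907/60 = 96.828178
  W → negative
Point 4:
  φ: split at 2 digits → 11° and 17.96832′; 11 + 17.96832/60 = 11.299472
  S ⇒ negate
  Longitude: split at 3 digits → 065° and 37.43246′; 65 + 37.43246/60 = 65.623874
  W → negative
Point 5:
  φ: degrees = first 2 digits = 71, minutes = 16.6523; 71 + 16.6523/60 = 71.277538
  N ⇒ keep positive
  Longitude: split at 3 digits → 000° and 20.541′; 0 + 20.541/60 = 0.342350
  E ⇒ keep positive

1. 89.36864, -117.06130
2. -66.56289, 62.44803
3. 88.53923, -96.82818
4. -11.29947, -65.62387
5. 71.27754, 0.34235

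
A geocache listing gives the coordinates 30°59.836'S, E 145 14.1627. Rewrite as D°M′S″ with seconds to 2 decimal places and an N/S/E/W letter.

Latitude: fractional minutes 0.83600 × 60 = 50.1600″
λ: fractional minutes 0.16270 × 60 = 9.7620″

30°59′50.16″ S, 145°14′9.76″ E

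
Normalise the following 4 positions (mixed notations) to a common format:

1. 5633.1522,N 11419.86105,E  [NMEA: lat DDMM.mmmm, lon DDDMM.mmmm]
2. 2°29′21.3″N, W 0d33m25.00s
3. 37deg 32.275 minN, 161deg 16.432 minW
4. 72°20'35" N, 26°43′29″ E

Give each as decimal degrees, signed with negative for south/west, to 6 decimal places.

1. 56.552537, 114.331018
2. 2.489250, -0.556944
3. 37.537917, -161.273867
4. 72.343056, 26.724722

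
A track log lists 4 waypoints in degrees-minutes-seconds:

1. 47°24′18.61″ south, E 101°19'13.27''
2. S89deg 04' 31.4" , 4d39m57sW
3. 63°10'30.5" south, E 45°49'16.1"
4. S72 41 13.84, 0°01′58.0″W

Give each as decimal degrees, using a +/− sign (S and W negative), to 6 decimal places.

Point 1:
  φ: 47° + 24/60 + 18.61/3600 = 47 + 0.400000 + 0.005169 = 47.4051694
  S → negative
  Longitude: 101° + 19/60 + 13.27/3600 = 101 + 0.316667 + 0.003686 = 101.3203528
  E → positive
Point 2:
  φ: 89° + 4/60 + 31.4/3600 = 89 + 0.066667 + 0.008722 = 89.0753889
  S ⇒ negate
  Longitude: 4° + 39/60 + 57/3600 = 4 + 0.650000 + 0.015833 = 4.6658333
  W → negative
Point 3:
  Latitude: 63 + 10/60 + 30.5/3600 = 63.1751389
  hemisphere S, so the sign is −
  Longitude: 45° + 49/60 + 16.1/3600 = 45 + 0.816667 + 0.004472 = 45.8211389
  E → positive
Point 4:
  Latitude: 72° + 41/60 + 13.84/3600 = 72 + 0.683333 + 0.003844 = 72.6871778
  S → negative
  Lon: 0 + 1/60 + 58/3600 = 0.0327778
  hemisphere W, so the sign is −

1. -47.405169, 101.320353
2. -89.075389, -4.665833
3. -63.175139, 45.821139
4. -72.687178, -0.032778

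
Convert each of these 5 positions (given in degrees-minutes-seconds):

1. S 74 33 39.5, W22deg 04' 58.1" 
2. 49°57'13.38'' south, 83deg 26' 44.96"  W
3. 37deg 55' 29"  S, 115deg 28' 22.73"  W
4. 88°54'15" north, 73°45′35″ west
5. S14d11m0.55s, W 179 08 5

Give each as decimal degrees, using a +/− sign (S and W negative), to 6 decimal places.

Point 1:
  Lat: 33′ + 39.5″ = 33.65833′; 74 + 33.65833/60 = 74.5609722
  S → negative
  Lon: 4′ + 58.1″ = 4.96833′; 22 + 4.96833/60 = 22.0828056
  hemisphere W, so the sign is −
Point 2:
  Lat: 57′ + 13.38″ = 57.22300′; 49 + 57.22300/60 = 49.9537167
  S ⇒ negate
  λ: 83° + 26/60 + 44.96/3600 = 83 + 0.433333 + 0.012489 = 83.4458222
  W ⇒ negate
Point 3:
  Latitude: 37° + 55/60 + 29/3600 = 37 + 0.916667 + 0.008056 = 37.9247222
  S ⇒ negate
  Longitude: 115 + 28/60 + 22.73/3600 = 115.4729806
  W ⇒ negate
Point 4:
  φ: 88 + 54/60 + 15/3600 = 88.9041667
  N ⇒ keep positive
  λ: 73 + 45/60 + 35/3600 = 73.7597222
  hemisphere W, so the sign is −
Point 5:
  Lat: 14 + 11/60 + 0.55/3600 = 14.1834861
  hemisphere S, so the sign is −
  λ: 179 + 8/60 + 5/3600 = 179.1347222
  hemisphere W, so the sign is −

1. -74.560972, -22.082806
2. -49.953717, -83.445822
3. -37.924722, -115.472981
4. 88.904167, -73.759722
5. -14.183486, -179.134722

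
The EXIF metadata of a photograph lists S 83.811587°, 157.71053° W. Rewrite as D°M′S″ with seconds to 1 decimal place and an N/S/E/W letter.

83°48′41.7″ S, 157°42′37.9″ W

Lat: 0.811587° → 48.69522′; 0.69522 × 60 = 41.713″
Lon: 0.710530° → 42.63180′; 0.63180 × 60 = 37.908″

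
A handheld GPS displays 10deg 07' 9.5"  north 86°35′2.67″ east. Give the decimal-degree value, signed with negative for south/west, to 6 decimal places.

10.119306, 86.584075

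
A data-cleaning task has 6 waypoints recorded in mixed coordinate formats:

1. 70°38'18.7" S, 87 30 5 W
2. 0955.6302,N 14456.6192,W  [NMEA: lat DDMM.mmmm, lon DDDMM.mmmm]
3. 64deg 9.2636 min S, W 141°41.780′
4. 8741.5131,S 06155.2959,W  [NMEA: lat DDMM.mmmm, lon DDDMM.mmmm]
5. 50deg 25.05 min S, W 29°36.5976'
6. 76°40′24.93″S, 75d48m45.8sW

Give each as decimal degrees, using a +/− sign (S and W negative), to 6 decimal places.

1. -70.638528, -87.501389
2. 9.927170, -144.943653
3. -64.154393, -141.696333
4. -87.691885, -61.921598
5. -50.417500, -29.609960
6. -76.673592, -75.812722

Point 1:
  Lat: 38′ + 18.7″ = 38.31167′; 70 + 38.31167/60 = 70.6385278
  S → negative
  Longitude: 30′ + 5″ = 30.08333′; 87 + 30.08333/60 = 87.5013889
  W ⇒ negate
Point 2:
  Latitude: degrees = first 2 digits = 9, minutes = 55.6302; 9 + 55.6302/60 = 9.9271700
  N → positive
  Longitude: degrees = first 3 digits = 144, minutes = 56.6192; 144 + 56.6192/60 = 144.9436533
  W ⇒ negate
Point 3:
  Latitude: 64 + 9.2636/60 = 64.1543933
  hemisphere S, so the sign is −
  Lon: 41.78′ = 0.696333°; total 141.6963333
  hemisphere W, so the sign is −
Point 4:
  φ: degrees = first 2 digits = 87, minutes = 41.5131; 87 + 41.5131/60 = 87.6918850
  hemisphere S, so the sign is −
  Lon: degrees = first 3 digits = 61, minutes = 55.2959; 61 + 55.2959/60 = 61.9215983
  hemisphere W, so the sign is −
Point 5:
  Latitude: 50 + 25.05/60 = 50.4175000
  S → negative
  Lon: 36.5976′ = 0.609960°; total 29.6099600
  W ⇒ negate
Point 6:
  φ: 40′ + 24.93″ = 40.41550′; 76 + 40.41550/60 = 76.6735917
  hemisphere S, so the sign is −
  Longitude: 75 + 48/60 + 45.8/3600 = 75.8127222
  hemisphere W, so the sign is −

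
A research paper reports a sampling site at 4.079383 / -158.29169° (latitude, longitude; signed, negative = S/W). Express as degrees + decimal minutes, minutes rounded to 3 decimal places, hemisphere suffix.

Latitude: minutes = (4.079383 − 4) × 60 = 4.76298
Longitude is negative → W; |value| = 158.291690
λ: minutes = (158.291690 − 158) × 60 = 17.50140

4° 4.763′ N, 158° 17.501′ W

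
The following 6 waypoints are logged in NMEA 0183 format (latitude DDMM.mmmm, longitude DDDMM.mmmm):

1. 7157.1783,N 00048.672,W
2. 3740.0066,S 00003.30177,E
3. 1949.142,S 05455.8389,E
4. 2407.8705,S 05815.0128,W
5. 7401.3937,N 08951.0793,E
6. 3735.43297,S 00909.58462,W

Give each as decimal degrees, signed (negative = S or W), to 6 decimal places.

Point 1:
  φ: degrees = first 2 digits = 71, minutes = 57.1783; 71 + 57.1783/60 = 71.9529717
  N → positive
  λ: degrees = first 3 digits = 0, minutes = 48.672; 0 + 48.672/60 = 0.8112000
  W → negative
Point 2:
  φ: split at 2 digits → 37° and 40.0066′; 37 + 40.0066/60 = 37.6667767
  S → negative
  Lon: degrees = first 3 digits = 0, minutes = 3.30177; 0 + 3.30177/60 = 0.0550295
  E → positive
Point 3:
  Lat: degrees = first 2 digits = 19, minutes = 49.142; 19 + 49.142/60 = 19.8190333
  S ⇒ negate
  Longitude: degrees = first 3 digits = 54, minutes = 55.8389; 54 + 55.8389/60 = 54.9306483
  E ⇒ keep positive
Point 4:
  Latitude: split at 2 digits → 24° and 7.8705′; 24 + 7.8705/60 = 24.1311750
  S → negative
  λ: degrees = first 3 digits = 58, minutes = 15.0128; 58 + 15.0128/60 = 58.2502133
  hemisphere W, so the sign is −
Point 5:
  Latitude: degrees = first 2 digits = 74, minutes = 1.3937; 74 + 1.3937/60 = 74.0232283
  N ⇒ keep positive
  Lon: split at 3 digits → 089° and 51.0793′; 89 + 51.0793/60 = 89.8513217
  E ⇒ keep positive
Point 6:
  φ: degrees = first 2 digits = 37, minutes = 35.43297; 37 + 35.43297/60 = 37.5905495
  S ⇒ negate
  Longitude: split at 3 digits → 009° and 9.58462′; 9 + 9.58462/60 = 9.1597437
  W → negative

1. 71.952972, -0.811200
2. -37.666777, 0.055030
3. -19.819033, 54.930648
4. -24.131175, -58.250213
5. 74.023228, 89.851322
6. -37.590550, -9.159744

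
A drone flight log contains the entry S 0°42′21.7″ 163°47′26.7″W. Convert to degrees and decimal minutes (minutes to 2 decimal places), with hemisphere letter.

Latitude: 42 + 21.7/60 = 42.3617′
λ: seconds/60 = 0.44500; minutes = 47 + 0.44500 = 47.4450

0° 42.36′ S, 163° 47.45′ W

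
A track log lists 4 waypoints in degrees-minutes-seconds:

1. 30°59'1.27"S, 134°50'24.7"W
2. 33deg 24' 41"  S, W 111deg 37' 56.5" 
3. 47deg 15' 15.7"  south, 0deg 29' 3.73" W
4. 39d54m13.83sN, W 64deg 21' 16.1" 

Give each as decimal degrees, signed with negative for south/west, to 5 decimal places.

1. -30.98369, -134.84019
2. -33.41139, -111.63236
3. -47.25436, -0.48437
4. 39.90384, -64.35447

Point 1:
  Lat: 59′ + 1.27″ = 59.02117′; 30 + 59.02117/60 = 30.983686
  S → negative
  Lon: 134 + 50/60 + 24.7/3600 = 134.840194
  W ⇒ negate
Point 2:
  φ: 33 + 24/60 + 41/3600 = 33.411389
  S ⇒ negate
  Lon: 37′ + 56.5″ = 37.94167′; 111 + 37.94167/60 = 111.632361
  W ⇒ negate
Point 3:
  Lat: 15′ + 15.7″ = 15.26167′; 47 + 15.26167/60 = 47.254361
  S ⇒ negate
  Lon: 29′ + 3.73″ = 29.06217′; 0 + 29.06217/60 = 0.484369
  hemisphere W, so the sign is −
Point 4:
  Lat: 54′ + 13.83″ = 54.23050′; 39 + 54.23050/60 = 39.903842
  N → positive
  λ: 64 + 21/60 + 16.1/3600 = 64.354472
  W → negative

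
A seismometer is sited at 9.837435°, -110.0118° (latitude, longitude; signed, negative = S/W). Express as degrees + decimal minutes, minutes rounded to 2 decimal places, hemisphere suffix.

9° 50.25′ N, 110° 0.71′ W

Lat: 9° + 0.837435 × 60 = 9° 50.2461′
Longitude is negative → W; |value| = 110.011800
Longitude: fractional part 0.011800 → 0.7080 minutes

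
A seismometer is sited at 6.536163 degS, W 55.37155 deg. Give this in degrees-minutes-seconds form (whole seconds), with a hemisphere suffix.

6°32′10″ S, 55°22′18″ W

φ: whole degrees 6; 32.16978′ → 32′ and 10.19″
Longitude: 0.371550 × 60 = 22.29300′ → 22′, remainder × 60 = 17.58″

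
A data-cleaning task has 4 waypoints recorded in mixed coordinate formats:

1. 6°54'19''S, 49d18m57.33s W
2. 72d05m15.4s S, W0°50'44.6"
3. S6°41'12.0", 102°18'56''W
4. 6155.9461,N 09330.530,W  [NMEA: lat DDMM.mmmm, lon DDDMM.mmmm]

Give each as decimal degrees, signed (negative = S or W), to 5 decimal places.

1. -6.90528, -49.31593
2. -72.08761, -0.84572
3. -6.68667, -102.31556
4. 61.93244, -93.50883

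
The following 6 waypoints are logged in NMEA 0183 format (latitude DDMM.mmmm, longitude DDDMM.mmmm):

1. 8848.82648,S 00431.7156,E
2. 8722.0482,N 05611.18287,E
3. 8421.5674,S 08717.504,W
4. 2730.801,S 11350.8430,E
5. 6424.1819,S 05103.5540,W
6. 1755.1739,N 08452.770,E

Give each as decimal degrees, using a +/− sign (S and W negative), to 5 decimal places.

Point 1:
  Latitude: degrees = first 2 digits = 88, minutes = 48.82648; 88 + 48.82648/60 = 88.813775
  S ⇒ negate
  Longitude: degrees = first 3 digits = 4, minutes = 31.7156; 4 + 31.7156/60 = 4.528593
  E ⇒ keep positive
Point 2:
  Lat: degrees = first 2 digits = 87, minutes = 22.0482; 87 + 22.0482/60 = 87.367470
  N → positive
  Longitude: split at 3 digits → 056° and 11.18287′; 56 + 11.18287/60 = 56.186381
  E ⇒ keep positive
Point 3:
  φ: degrees = first 2 digits = 84, minutes = 21.5674; 84 + 21.5674/60 = 84.359457
  S ⇒ negate
  λ: degrees = first 3 digits = 87, minutes = 17.504; 87 + 17.504/60 = 87.291733
  W ⇒ negate
Point 4:
  Lat: split at 2 digits → 27° and 30.801′; 27 + 30.801/60 = 27.513350
  hemisphere S, so the sign is −
  Lon: degrees = first 3 digits = 113, minutes = 50.843; 113 + 50.843/60 = 113.847383
  E → positive
Point 5:
  φ: degrees = first 2 digits = 64, minutes = 24.1819; 64 + 24.1819/60 = 64.403032
  S → negative
  Lon: split at 3 digits → 051° and 3.554′; 51 + 3.554/60 = 51.059233
  hemisphere W, so the sign is −
Point 6:
  φ: degrees = first 2 digits = 17, minutes = 55.1739; 17 + 55.1739/60 = 17.919565
  N ⇒ keep positive
  Longitude: split at 3 digits → 084° and 52.77′; 84 + 52.77/60 = 84.879500
  E → positive

1. -88.81377, 4.52859
2. 87.36747, 56.18638
3. -84.35946, -87.29173
4. -27.51335, 113.84738
5. -64.40303, -51.05923
6. 17.91957, 84.87950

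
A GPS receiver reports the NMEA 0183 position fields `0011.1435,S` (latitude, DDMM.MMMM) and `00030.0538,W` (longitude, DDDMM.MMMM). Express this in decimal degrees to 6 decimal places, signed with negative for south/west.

Latitude: split at 2 digits → 00° and 11.1435′; 0 + 11.1435/60 = 0.1857250
S ⇒ negate
Lon: split at 3 digits → 000° and 30.0538′; 0 + 30.0538/60 = 0.5008967
W → negative

-0.185725, -0.500897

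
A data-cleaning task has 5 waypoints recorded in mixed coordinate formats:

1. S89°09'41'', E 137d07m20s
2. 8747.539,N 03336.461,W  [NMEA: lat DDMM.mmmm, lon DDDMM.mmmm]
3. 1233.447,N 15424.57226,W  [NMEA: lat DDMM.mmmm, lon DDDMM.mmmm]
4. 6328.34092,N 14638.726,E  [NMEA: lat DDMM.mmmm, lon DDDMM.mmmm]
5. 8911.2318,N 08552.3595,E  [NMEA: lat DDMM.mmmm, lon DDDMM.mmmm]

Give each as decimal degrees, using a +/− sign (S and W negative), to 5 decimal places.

1. -89.16139, 137.12222
2. 87.79232, -33.60768
3. 12.55745, -154.40954
4. 63.47235, 146.64543
5. 89.18720, 85.87266

Point 1:
  Latitude: 89 + 9/60 + 41/3600 = 89.161389
  hemisphere S, so the sign is −
  λ: 137 + 7/60 + 20/3600 = 137.122222
  E ⇒ keep positive
Point 2:
  Lat: degrees = first 2 digits = 87, minutes = 47.539; 87 + 47.539/60 = 87.792317
  N ⇒ keep positive
  Longitude: degrees = first 3 digits = 33, minutes = 36.461; 33 + 36.461/60 = 33.607683
  hemisphere W, so the sign is −
Point 3:
  Latitude: degrees = first 2 digits = 12, minutes = 33.447; 12 + 33.447/60 = 12.557450
  N → positive
  Longitude: split at 3 digits → 154° and 24.57226′; 154 + 24.57226/60 = 154.409538
  W → negative
Point 4:
  Latitude: split at 2 digits → 63° and 28.34092′; 63 + 28.34092/60 = 63.472349
  N ⇒ keep positive
  Lon: split at 3 digits → 146° and 38.726′; 146 + 38.726/60 = 146.645433
  E ⇒ keep positive
Point 5:
  φ: split at 2 digits → 89° and 11.2318′; 89 + 11.2318/60 = 89.187197
  N → positive
  Longitude: degrees = first 3 digits = 85, minutes = 52.3595; 85 + 52.3595/60 = 85.872658
  E ⇒ keep positive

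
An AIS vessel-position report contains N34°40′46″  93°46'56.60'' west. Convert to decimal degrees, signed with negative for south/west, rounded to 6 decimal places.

φ: 34 + 40/60 + 46/3600 = 34.6794444
N → positive
Longitude: 93 + 46/60 + 56.6/3600 = 93.7823889
W → negative

34.679444, -93.782389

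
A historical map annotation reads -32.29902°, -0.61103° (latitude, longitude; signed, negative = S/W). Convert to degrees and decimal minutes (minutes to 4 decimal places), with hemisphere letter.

32° 17.9412′ S, 0° 36.6618′ W

Latitude is negative → S; |value| = 32.299020
Lat: minutes = (32.299020 − 32) × 60 = 17.941200
Longitude is negative → W; |value| = 0.611030
Lon: fractional part 0.611030 → 36.661800 minutes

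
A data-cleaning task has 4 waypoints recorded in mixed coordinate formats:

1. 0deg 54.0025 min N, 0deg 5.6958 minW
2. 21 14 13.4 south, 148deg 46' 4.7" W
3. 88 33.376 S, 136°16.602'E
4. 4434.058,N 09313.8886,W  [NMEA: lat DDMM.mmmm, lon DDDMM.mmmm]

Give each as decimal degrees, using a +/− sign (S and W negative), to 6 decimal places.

1. 0.900042, -0.094930
2. -21.237056, -148.767972
3. -88.556267, 136.276700
4. 44.567633, -93.231477

Point 1:
  Latitude: 0 + 54.0025/60 = 0.9000417
  N → positive
  Lon: 0 + 5.6958/60 = 0.0949300
  hemisphere W, so the sign is −
Point 2:
  φ: 21 + 14/60 + 13.4/3600 = 21.2370556
  hemisphere S, so the sign is −
  Lon: 46′ + 4.7″ = 46.07833′; 148 + 46.07833/60 = 148.7679722
  W → negative
Point 3:
  Lat: 33.376′ = 0.556267°; total 88.5562667
  S ⇒ negate
  Longitude: 16.602′ = 0.276700°; total 136.2767000
  E ⇒ keep positive
Point 4:
  Lat: degrees = first 2 digits = 44, minutes = 34.058; 44 + 34.058/60 = 44.5676333
  N ⇒ keep positive
  Lon: split at 3 digits → 093° and 13.8886′; 93 + 13.8886/60 = 93.2314767
  hemisphere W, so the sign is −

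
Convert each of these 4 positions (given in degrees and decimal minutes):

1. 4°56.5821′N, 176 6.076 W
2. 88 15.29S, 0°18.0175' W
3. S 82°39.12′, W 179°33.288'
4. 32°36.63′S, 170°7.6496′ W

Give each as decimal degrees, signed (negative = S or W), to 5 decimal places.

1. 4.94304, -176.10127
2. -88.25483, -0.30029
3. -82.65200, -179.55480
4. -32.61050, -170.12749

Point 1:
  Lat: 56.5821′ = 0.943035°; total 4.943035
  N → positive
  Lon: 176 + 6.076/60 = 176.101267
  hemisphere W, so the sign is −
Point 2:
  φ: 15.29′ = 0.254833°; total 88.254833
  S → negative
  Longitude: 18.0175′ = 0.300292°; total 0.300292
  hemisphere W, so the sign is −
Point 3:
  Latitude: 39.12′ = 0.652000°; total 82.652000
  hemisphere S, so the sign is −
  λ: 179 + 33.288/60 = 179.554800
  hemisphere W, so the sign is −
Point 4:
  Lat: 36.63′ = 0.610500°; total 32.610500
  hemisphere S, so the sign is −
  Lon: 170 + 7.6496/60 = 170.127493
  W → negative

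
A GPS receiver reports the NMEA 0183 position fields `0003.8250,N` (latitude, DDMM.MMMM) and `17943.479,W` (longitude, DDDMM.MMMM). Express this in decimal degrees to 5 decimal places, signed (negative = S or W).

Latitude: split at 2 digits → 00° and 3.825′; 0 + 3.825/60 = 0.063750
N → positive
λ: split at 3 digits → 179° and 43.479′; 179 + 43.479/60 = 179.724650
hemisphere W, so the sign is −

0.06375, -179.72465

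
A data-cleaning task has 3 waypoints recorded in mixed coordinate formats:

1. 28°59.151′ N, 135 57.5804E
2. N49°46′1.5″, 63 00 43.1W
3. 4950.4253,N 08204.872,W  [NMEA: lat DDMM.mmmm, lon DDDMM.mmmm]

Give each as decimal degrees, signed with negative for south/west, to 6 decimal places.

Point 1:
  φ: 28 + 59.151/60 = 28.9858500
  N ⇒ keep positive
  Lon: 57.5804′ = 0.959673°; total 135.9596733
  E → positive
Point 2:
  φ: 46′ + 1.5″ = 46.02500′; 49 + 46.02500/60 = 49.7670833
  N ⇒ keep positive
  Lon: 63° + 0/60 + 43.1/3600 = 63 + 0.000000 + 0.011972 = 63.0119722
  hemisphere W, so the sign is −
Point 3:
  Lat: degrees = first 2 digits = 49, minutes = 50.4253; 49 + 50.4253/60 = 49.8404217
  N ⇒ keep positive
  Lon: split at 3 digits → 082° and 4.872′; 82 + 4.872/60 = 82.0812000
  W → negative

1. 28.985850, 135.959673
2. 49.767083, -63.011972
3. 49.840422, -82.081200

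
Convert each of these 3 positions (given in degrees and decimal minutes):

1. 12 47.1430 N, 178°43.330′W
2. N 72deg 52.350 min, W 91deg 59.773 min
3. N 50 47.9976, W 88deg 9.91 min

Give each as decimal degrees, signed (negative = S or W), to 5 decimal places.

1. 12.78572, -178.72217
2. 72.87250, -91.99622
3. 50.79996, -88.16517

Point 1:
  φ: 12 + 47.143/60 = 12.785717
  N → positive
  Longitude: 43.33′ = 0.722167°; total 178.722167
  hemisphere W, so the sign is −
Point 2:
  Lat: 72 + 52.35/60 = 72.872500
  N ⇒ keep positive
  Lon: 91 + 59.773/60 = 91.996217
  W → negative
Point 3:
  Lat: 47.9976′ = 0.799960°; total 50.799960
  N → positive
  Longitude: 9.91′ = 0.165167°; total 88.165167
  hemisphere W, so the sign is −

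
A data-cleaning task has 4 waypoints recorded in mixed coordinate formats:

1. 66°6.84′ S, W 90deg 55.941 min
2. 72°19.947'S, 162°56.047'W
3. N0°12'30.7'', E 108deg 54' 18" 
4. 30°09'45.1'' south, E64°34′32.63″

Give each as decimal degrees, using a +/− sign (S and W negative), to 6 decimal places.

Point 1:
  Lat: 6.84′ = 0.114000°; total 66.1140000
  S ⇒ negate
  Longitude: 55.941′ = 0.932350°; total 90.9323500
  W ⇒ negate
Point 2:
  Lat: 72 + 19.947/60 = 72.3324500
  S ⇒ negate
  Longitude: 162 + 56.047/60 = 162.9341167
  W → negative
Point 3:
  Latitude: 0° + 12/60 + 30.7/3600 = 0 + 0.200000 + 0.008528 = 0.2085278
  N → positive
  λ: 108 + 54/60 + 18/3600 = 108.9050000
  E ⇒ keep positive
Point 4:
  Lat: 9′ + 45.1″ = 9.75167′; 30 + 9.75167/60 = 30.1625278
  hemisphere S, so the sign is −
  λ: 64° + 34/60 + 32.63/3600 = 64 + 0.566667 + 0.009064 = 64.5757306
  E ⇒ keep positive

1. -66.114000, -90.932350
2. -72.332450, -162.934117
3. 0.208528, 108.905000
4. -30.162528, 64.575731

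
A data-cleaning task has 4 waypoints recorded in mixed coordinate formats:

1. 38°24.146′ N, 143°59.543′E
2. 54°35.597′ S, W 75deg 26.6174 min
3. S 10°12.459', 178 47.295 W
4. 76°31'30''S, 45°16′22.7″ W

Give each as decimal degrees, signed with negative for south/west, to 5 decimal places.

Point 1:
  Latitude: 24.146′ = 0.402433°; total 38.402433
  N → positive
  Longitude: 59.543′ = 0.992383°; total 143.992383
  E ⇒ keep positive
Point 2:
  Lat: 54 + 35.597/60 = 54.593283
  hemisphere S, so the sign is −
  Longitude: 75 + 26.6174/60 = 75.443623
  W ⇒ negate
Point 3:
  φ: 12.459′ = 0.207650°; total 10.207650
  S ⇒ negate
  Lon: 47.295′ = 0.788250°; total 178.788250
  W ⇒ negate
Point 4:
  Lat: 76 + 31/60 + 30/3600 = 76.525000
  S ⇒ negate
  Longitude: 45° + 16/60 + 22.7/3600 = 45 + 0.266667 + 0.006306 = 45.272972
  hemisphere W, so the sign is −

1. 38.40243, 143.99238
2. -54.59328, -75.44362
3. -10.20765, -178.78825
4. -76.52500, -45.27297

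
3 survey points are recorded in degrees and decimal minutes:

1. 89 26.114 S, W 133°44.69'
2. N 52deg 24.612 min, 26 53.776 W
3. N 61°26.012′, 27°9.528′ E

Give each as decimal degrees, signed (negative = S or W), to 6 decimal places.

1. -89.435233, -133.744833
2. 52.410200, -26.896267
3. 61.433533, 27.158800

Point 1:
  φ: 89 + 26.114/60 = 89.4352333
  S → negative
  λ: 44.69′ = 0.744833°; total 133.7448333
  hemisphere W, so the sign is −
Point 2:
  Latitude: 24.612′ = 0.410200°; total 52.4102000
  N → positive
  λ: 26 + 53.776/60 = 26.8962667
  hemisphere W, so the sign is −
Point 3:
  Latitude: 61 + 26.012/60 = 61.4335333
  N ⇒ keep positive
  λ: 9.528′ = 0.158800°; total 27.1588000
  E ⇒ keep positive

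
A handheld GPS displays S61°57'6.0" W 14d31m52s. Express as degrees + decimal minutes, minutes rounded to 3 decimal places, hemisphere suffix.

61° 57.100′ S, 14° 31.867′ W

Lat: 57 + 6/60 = 57.10000′
λ: 31 + 52/60 = 31.86667′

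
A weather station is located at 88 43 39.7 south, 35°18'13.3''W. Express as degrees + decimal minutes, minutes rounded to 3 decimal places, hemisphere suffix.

88° 43.662′ S, 35° 18.222′ W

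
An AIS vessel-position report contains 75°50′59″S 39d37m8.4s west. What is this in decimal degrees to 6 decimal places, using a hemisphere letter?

φ: 75 + 50/60 + 59/3600 = 75.8497222
Lon: 37′ + 8.4″ = 37.14000′; 39 + 37.14000/60 = 39.6190000

75.849722° S, 39.619000° W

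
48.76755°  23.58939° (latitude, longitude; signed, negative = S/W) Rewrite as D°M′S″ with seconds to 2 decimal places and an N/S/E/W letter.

Lat: whole degrees 48; 46.05300′ → 46′ and 3.1800″
Longitude: whole degrees 23; 35.36340′ → 35′ and 21.8040″

48°46′3.18″ N, 23°35′21.80″ E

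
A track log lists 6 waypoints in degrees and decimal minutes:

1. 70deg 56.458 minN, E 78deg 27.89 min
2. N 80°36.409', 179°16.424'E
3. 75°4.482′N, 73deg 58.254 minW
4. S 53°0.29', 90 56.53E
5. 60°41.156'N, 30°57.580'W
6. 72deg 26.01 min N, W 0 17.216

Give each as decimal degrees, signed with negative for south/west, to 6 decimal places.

1. 70.940967, 78.464833
2. 80.606817, 179.273733
3. 75.074700, -73.970900
4. -53.004833, 90.942167
5. 60.685933, -30.959667
6. 72.433500, -0.286933

Point 1:
  φ: 70 + 56.458/60 = 70.9409667
  N → positive
  Longitude: 27.89′ = 0.464833°; total 78.4648333
  E → positive
Point 2:
  Lat: 80 + 36.409/60 = 80.6068167
  N ⇒ keep positive
  Longitude: 179 + 16.424/60 = 179.2737333
  E ⇒ keep positive
Point 3:
  Lat: 4.482′ = 0.074700°; total 75.0747000
  N ⇒ keep positive
  λ: 73 + 58.254/60 = 73.9709000
  W ⇒ negate
Point 4:
  Latitude: 0.29′ = 0.004833°; total 53.0048333
  hemisphere S, so the sign is −
  Longitude: 56.53′ = 0.942167°; total 90.9421667
  E → positive
Point 5:
  Latitude: 60 + 41.156/60 = 60.6859333
  N ⇒ keep positive
  Lon: 57.58′ = 0.959667°; total 30.9596667
  W → negative
Point 6:
  Lat: 26.01′ = 0.433500°; total 72.4335000
  N → positive
  Longitude: 0 + 17.216/60 = 0.2869333
  hemisphere W, so the sign is −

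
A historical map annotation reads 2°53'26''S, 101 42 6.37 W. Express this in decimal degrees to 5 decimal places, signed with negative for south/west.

-2.89056, -101.70177

φ: 2° + 53/60 + 26/3600 = 2 + 0.883333 + 0.007222 = 2.890556
S → negative
Lon: 42′ + 6.37″ = 42.10617′; 101 + 42.10617/60 = 101.701769
W → negative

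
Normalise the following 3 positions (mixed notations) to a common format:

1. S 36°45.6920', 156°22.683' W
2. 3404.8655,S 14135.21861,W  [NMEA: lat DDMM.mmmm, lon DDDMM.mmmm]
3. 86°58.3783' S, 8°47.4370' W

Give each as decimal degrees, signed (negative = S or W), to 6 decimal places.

1. -36.761533, -156.378050
2. -34.081092, -141.586977
3. -86.972972, -8.790617

Point 1:
  Latitude: 45.692′ = 0.761533°; total 36.7615333
  hemisphere S, so the sign is −
  λ: 156 + 22.683/60 = 156.3780500
  hemisphere W, so the sign is −
Point 2:
  Lat: degrees = first 2 digits = 34, minutes = 4.8655; 34 + 4.8655/60 = 34.0810917
  hemisphere S, so the sign is −
  Longitude: split at 3 digits → 141° and 35.21861′; 141 + 35.21861/60 = 141.5869768
  W ⇒ negate
Point 3:
  Lat: 58.3783′ = 0.972972°; total 86.9729717
  S → negative
  λ: 47.437′ = 0.790617°; total 8.7906167
  W → negative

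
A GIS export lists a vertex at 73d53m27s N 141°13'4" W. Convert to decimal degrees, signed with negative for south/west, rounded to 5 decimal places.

73.89083, -141.21778

Latitude: 73° + 53/60 + 27/3600 = 73 + 0.883333 + 0.007500 = 73.890833
N → positive
Longitude: 141° + 13/60 + 4/3600 = 141 + 0.216667 + 0.001111 = 141.217778
W → negative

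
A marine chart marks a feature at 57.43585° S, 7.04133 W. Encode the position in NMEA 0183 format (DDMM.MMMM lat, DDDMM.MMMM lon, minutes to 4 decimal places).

5726.1510,S / 00702.4798,W

Latitude: minutes = (57.435850 − 57) × 60 = 26.151000
λ: fractional part 0.041330 → 2.479800 minutes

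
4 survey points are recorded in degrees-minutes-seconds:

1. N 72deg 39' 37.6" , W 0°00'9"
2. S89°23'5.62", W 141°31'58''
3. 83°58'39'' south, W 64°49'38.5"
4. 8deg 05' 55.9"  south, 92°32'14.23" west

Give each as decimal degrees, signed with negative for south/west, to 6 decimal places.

1. 72.660444, -0.002500
2. -89.384894, -141.532778
3. -83.977500, -64.827361
4. -8.098861, -92.537286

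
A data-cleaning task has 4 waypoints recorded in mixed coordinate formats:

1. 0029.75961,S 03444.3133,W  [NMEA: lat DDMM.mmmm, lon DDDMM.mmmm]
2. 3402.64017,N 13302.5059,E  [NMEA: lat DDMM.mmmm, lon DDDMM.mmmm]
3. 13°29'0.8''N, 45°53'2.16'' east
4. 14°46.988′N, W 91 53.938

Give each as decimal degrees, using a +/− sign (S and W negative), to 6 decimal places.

Point 1:
  Latitude: degrees = first 2 digits = 0, minutes = 29.75961; 0 + 29.75961/60 = 0.4959935
  S ⇒ negate
  Lon: split at 3 digits → 034° and 44.3133′; 34 + 44.3133/60 = 34.7385550
  W → negative
Point 2:
  Lat: degrees = first 2 digits = 34, minutes = 2.64017; 34 + 2.64017/60 = 34.0440028
  N → positive
  λ: split at 3 digits → 133° and 2.5059′; 133 + 2.5059/60 = 133.0417650
  E → positive
Point 3:
  Lat: 13 + 29/60 + 0.8/3600 = 13.4835556
  N ⇒ keep positive
  λ: 45 + 53/60 + 2.16/3600 = 45.8839333
  E ⇒ keep positive
Point 4:
  Lat: 46.988′ = 0.783133°; total 14.7831333
  N ⇒ keep positive
  Lon: 91 + 53.938/60 = 91.8989667
  hemisphere W, so the sign is −

1. -0.495994, -34.738555
2. 34.044003, 133.041765
3. 13.483556, 45.883933
4. 14.783133, -91.898967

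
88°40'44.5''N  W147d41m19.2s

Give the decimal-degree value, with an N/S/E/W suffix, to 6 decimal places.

Lat: 40′ + 44.5″ = 40.74167′; 88 + 40.74167/60 = 88.6790278
λ: 147° + 41/60 + 19.2/3600 = 147 + 0.683333 + 0.005333 = 147.6886667

88.679028° N, 147.688667° W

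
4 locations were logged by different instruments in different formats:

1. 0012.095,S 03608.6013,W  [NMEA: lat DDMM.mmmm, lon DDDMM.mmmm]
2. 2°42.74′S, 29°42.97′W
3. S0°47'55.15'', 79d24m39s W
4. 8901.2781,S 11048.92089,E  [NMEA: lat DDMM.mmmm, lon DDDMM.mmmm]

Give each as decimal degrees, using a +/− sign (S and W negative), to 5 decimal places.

1. -0.20158, -36.14336
2. -2.71233, -29.71617
3. -0.79865, -79.41083
4. -89.02130, 110.81535

Point 1:
  φ: degrees = first 2 digits = 0, minutes = 12.095; 0 + 12.095/60 = 0.201583
  S → negative
  Longitude: degrees = first 3 digits = 36, minutes = 8.6013; 36 + 8.6013/60 = 36.143355
  hemisphere W, so the sign is −
Point 2:
  φ: 42.74′ = 0.712333°; total 2.712333
  S → negative
  Lon: 42.97′ = 0.716167°; total 29.716167
  hemisphere W, so the sign is −
Point 3:
  Latitude: 47′ + 55.15″ = 47.91917′; 0 + 47.91917/60 = 0.798653
  S ⇒ negate
  Longitude: 24′ + 39″ = 24.65000′; 79 + 24.65000/60 = 79.410833
  W ⇒ negate
Point 4:
  φ: split at 2 digits → 89° and 1.2781′; 89 + 1.2781/60 = 89.021302
  S → negative
  λ: split at 3 digits → 110° and 48.92089′; 110 + 48.92089/60 = 110.815348
  E → positive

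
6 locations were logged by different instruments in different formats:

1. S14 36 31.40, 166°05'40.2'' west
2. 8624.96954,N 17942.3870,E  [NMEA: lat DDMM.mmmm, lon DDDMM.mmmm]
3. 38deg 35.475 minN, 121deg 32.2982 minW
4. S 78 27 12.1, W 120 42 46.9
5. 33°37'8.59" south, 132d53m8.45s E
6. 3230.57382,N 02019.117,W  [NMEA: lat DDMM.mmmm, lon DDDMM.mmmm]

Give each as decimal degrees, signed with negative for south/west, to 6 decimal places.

1. -14.608722, -166.094500
2. 86.416159, 179.706450
3. 38.591250, -121.538303
4. -78.453361, -120.713028
5. -33.619053, 132.885681
6. 32.509564, -20.318617

Point 1:
  Latitude: 14 + 36/60 + 31.4/3600 = 14.6087222
  S → negative
  Lon: 166 + 5/60 + 40.2/3600 = 166.0945000
  W → negative
Point 2:
  φ: split at 2 digits → 86° and 24.96954′; 86 + 24.96954/60 = 86.4161590
  N ⇒ keep positive
  Lon: split at 3 digits → 179° and 42.387′; 179 + 42.387/60 = 179.7064500
  E ⇒ keep positive
Point 3:
  Latitude: 35.475′ = 0.591250°; total 38.5912500
  N ⇒ keep positive
  λ: 121 + 32.2982/60 = 121.5383033
  W ⇒ negate
Point 4:
  Latitude: 27′ + 12.1″ = 27.20167′; 78 + 27.20167/60 = 78.4533611
  S ⇒ negate
  λ: 42′ + 46.9″ = 42.78167′; 120 + 42.78167/60 = 120.7130278
  W → negative
Point 5:
  Lat: 33 + 37/60 + 8.59/3600 = 33.6190528
  hemisphere S, so the sign is −
  Lon: 132 + 53/60 + 8.45/3600 = 132.8856806
  E ⇒ keep positive
Point 6:
  Lat: degrees = first 2 digits = 32, minutes = 30.57382; 32 + 30.57382/60 = 32.5095637
  N ⇒ keep positive
  Lon: degrees = first 3 digits = 20, minutes = 19.117; 20 + 19.117/60 = 20.3186167
  hemisphere W, so the sign is −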